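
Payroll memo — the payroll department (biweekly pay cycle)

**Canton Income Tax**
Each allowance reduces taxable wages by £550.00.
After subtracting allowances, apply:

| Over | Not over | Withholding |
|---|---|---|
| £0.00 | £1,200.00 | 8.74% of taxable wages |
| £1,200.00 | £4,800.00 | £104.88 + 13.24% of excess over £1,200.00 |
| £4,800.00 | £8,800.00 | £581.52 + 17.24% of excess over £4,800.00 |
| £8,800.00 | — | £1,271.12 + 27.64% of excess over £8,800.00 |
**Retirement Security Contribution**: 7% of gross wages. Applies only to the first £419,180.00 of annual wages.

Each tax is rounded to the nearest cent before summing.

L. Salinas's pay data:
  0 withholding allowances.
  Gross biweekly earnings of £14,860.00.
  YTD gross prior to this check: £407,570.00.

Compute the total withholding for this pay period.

Canton Income Tax: taxable = £14,860.00
  £1,271.12 + 27.64% × (£14,860.00 − £8,800.00) = £1,271.12 + 27.64% × £6,060.00 = £2,946.10
Retirement Security Contribution: cap £419,180.00 − YTD £407,570.00 = £11,610.00 subject; 7% × £11,610.00 = £812.70
Total: £2,946.10 + £812.70 = £3,758.80

£3,758.80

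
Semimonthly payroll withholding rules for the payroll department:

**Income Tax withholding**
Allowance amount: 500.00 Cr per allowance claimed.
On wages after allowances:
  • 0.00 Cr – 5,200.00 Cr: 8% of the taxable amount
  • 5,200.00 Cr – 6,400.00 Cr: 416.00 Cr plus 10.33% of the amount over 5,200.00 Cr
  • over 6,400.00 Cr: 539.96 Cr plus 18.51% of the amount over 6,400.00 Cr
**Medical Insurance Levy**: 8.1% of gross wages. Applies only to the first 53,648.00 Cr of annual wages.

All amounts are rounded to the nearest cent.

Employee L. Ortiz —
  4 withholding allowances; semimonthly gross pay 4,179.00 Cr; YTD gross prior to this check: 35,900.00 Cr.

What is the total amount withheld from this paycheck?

512.82 Cr

Income Tax: taxable = 4,179.00 Cr − 4×500.00 Cr = 2,179.00 Cr
  8% × 2,179.00 Cr = 174.32 Cr
Medical Insurance Levy: 8.1% × 4,179.00 Cr = 338.50 Cr
Total: 174.32 Cr + 338.50 Cr = 512.82 Cr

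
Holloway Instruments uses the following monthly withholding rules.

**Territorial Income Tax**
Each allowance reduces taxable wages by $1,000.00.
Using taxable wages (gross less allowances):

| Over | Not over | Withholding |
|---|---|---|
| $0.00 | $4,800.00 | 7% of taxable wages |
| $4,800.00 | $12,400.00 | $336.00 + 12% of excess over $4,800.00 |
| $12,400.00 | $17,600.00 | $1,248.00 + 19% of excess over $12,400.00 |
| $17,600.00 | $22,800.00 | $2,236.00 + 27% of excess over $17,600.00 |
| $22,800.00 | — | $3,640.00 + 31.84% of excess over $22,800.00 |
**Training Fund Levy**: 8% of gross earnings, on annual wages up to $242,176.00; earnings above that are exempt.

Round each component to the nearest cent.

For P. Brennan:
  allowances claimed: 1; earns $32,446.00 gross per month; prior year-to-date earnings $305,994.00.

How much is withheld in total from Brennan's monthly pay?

$6,392.89

Territorial Income Tax: taxable = $32,446.00 − 1×$1,000.00 = $31,446.00
  $3,640.00 + 31.84% × ($31,446.00 − $22,800.00) = $3,640.00 + 31.84% × $8,646.00 = $6,392.89
Training Fund Levy: YTD $305,994.00 ≥ cap $242,176.00 → $0.00
Total: $6,392.89 + $0.00 = $6,392.89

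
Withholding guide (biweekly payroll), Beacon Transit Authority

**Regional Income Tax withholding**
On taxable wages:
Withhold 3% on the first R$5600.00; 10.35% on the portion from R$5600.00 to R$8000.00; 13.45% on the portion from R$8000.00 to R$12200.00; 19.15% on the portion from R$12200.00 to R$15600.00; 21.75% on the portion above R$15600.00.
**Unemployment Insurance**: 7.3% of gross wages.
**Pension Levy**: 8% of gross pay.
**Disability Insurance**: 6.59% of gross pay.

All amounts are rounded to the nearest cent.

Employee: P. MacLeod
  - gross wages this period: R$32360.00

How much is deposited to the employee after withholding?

Regional Income Tax: taxable = R$32360.00
  R$1632.40 + 21.75% × (R$32360.00 − R$15600.00) = R$1632.40 + 21.75% × R$16760.00 = R$5277.70
Unemployment Insurance: 7.3% × R$32360.00 = R$2362.28
Pension Levy: 8% × R$32360.00 = R$2588.80
Disability Insurance: 6.59% × R$32360.00 = R$2132.52
Total withheld: R$5277.70 + R$2362.28 + R$2588.80 + R$2132.52 = R$12361.30
Net pay: R$32360.00 − R$12361.30 = R$19998.70

R$19998.70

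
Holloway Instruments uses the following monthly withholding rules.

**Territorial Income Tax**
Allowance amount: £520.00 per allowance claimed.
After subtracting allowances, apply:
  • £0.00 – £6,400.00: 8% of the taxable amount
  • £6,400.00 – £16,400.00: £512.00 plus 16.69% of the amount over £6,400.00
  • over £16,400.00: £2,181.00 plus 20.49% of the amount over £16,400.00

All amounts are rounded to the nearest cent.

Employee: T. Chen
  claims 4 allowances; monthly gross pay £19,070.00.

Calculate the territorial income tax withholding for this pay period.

£2,301.89

Territorial Income Tax: taxable = £19,070.00 − 4×£520.00 = £16,990.00
  £2,181.00 + 20.49% × (£16,990.00 − £16,400.00) = £2,181.00 + 20.49% × £590.00 = £2,301.89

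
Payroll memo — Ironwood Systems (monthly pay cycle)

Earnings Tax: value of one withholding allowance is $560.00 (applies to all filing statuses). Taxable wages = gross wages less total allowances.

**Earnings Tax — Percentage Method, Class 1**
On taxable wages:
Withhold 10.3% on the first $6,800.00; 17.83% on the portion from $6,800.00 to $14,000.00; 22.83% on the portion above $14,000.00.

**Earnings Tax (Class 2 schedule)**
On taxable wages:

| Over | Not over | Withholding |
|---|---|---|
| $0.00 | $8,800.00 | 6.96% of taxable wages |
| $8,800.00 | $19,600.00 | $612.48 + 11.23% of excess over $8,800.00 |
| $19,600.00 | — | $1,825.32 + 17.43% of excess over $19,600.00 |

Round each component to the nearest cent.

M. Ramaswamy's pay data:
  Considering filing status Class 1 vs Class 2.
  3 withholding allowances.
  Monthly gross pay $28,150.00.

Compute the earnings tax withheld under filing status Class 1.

Earnings Tax (Class 1): taxable = $28,150.00 − 3×$560.00 = $26,470.00
  $1,984.16 + 22.83% × ($26,470.00 − $14,000.00) = $1,984.16 + 22.83% × $12,470.00 = $4,831.06

$4,831.06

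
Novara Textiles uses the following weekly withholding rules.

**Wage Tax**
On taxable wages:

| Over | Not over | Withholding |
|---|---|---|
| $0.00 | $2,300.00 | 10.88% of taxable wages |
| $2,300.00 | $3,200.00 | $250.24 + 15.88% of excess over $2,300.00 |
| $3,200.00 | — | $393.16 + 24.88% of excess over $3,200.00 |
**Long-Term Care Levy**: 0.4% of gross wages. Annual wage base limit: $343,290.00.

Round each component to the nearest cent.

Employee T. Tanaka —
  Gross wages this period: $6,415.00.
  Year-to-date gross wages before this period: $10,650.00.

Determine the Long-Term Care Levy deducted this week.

Long-Term Care Levy: 0.4% × $6,415.00 = $25.66

$25.66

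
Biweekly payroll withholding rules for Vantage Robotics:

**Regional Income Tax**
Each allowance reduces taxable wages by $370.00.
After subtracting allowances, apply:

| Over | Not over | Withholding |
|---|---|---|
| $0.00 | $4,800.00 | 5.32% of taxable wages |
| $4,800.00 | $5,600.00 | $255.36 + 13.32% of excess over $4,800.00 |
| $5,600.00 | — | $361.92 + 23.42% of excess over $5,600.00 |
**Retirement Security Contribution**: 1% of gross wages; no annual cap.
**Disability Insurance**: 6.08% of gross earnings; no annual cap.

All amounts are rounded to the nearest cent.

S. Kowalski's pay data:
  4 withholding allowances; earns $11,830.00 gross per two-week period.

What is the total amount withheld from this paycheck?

Regional Income Tax: taxable = $11,830.00 − 4×$370.00 = $10,350.00
  $361.92 + 23.42% × ($10,350.00 − $5,600.00) = $361.92 + 23.42% × $4,750.00 = $1,474.37
Retirement Security Contribution: 1% × $11,830.00 = $118.30
Disability Insurance: 6.08% × $11,830.00 = $719.26
Total: $1,474.37 + $118.30 + $719.26 = $2,311.93

$2,311.93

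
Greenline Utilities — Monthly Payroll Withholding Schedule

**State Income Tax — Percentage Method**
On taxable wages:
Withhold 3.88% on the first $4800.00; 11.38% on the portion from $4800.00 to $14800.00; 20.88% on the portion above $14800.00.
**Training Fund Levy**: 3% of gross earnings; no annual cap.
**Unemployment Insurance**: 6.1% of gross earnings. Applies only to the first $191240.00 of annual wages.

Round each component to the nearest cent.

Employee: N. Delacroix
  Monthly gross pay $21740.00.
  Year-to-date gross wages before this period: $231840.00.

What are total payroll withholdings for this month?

State Income Tax: taxable = $21740.00
  $1324.24 + 20.88% × ($21740.00 − $14800.00) = $1324.24 + 20.88% × $6940.00 = $2773.31
Training Fund Levy: 3% × $21740.00 = $652.20
Unemployment Insurance: YTD $231840.00 ≥ cap $191240.00 → $0.00
Total: $2773.31 + $652.20 + $0.00 = $3425.51

$3425.51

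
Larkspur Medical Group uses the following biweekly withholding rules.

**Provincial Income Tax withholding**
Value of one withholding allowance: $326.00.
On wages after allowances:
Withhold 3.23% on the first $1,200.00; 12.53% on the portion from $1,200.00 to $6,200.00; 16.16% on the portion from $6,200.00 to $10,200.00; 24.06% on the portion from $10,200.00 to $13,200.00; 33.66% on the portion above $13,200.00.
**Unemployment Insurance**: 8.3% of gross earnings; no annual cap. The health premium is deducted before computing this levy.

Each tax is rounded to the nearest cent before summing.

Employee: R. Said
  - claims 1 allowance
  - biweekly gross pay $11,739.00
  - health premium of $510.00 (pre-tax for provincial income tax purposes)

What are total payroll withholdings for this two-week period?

$2,412.81

Provincial Income Tax: taxable = $11,739.00 − $510.00 − 1×$326.00 = $10,903.00
  $1,311.66 + 24.06% × ($10,903.00 − $10,200.00) = $1,311.66 + 24.06% × $703.00 = $1,480.80
Unemployment Insurance: 8.3% × $11,229.00 = $932.01
Total: $1,480.80 + $932.01 = $2,412.81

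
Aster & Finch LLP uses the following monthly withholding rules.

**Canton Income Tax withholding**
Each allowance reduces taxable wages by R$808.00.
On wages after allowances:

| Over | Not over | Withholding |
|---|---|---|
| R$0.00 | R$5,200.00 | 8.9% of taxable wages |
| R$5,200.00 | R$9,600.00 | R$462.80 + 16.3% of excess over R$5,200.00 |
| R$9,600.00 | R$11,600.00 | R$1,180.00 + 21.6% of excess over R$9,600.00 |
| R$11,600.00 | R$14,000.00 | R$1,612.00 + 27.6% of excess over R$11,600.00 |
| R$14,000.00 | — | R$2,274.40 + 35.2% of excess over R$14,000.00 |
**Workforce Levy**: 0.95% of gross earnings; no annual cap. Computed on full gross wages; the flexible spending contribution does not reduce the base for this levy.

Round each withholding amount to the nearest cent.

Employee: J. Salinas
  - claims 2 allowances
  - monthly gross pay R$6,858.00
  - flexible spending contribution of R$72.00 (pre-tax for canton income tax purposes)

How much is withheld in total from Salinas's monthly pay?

R$525.28

Canton Income Tax: taxable = R$6,858.00 − R$72.00 − 2×R$808.00 = R$5,170.00
  8.9% × R$5,170.00 = R$460.13
Workforce Levy: 0.95% × R$6,858.00 = R$65.15
Total: R$460.13 + R$65.15 = R$525.28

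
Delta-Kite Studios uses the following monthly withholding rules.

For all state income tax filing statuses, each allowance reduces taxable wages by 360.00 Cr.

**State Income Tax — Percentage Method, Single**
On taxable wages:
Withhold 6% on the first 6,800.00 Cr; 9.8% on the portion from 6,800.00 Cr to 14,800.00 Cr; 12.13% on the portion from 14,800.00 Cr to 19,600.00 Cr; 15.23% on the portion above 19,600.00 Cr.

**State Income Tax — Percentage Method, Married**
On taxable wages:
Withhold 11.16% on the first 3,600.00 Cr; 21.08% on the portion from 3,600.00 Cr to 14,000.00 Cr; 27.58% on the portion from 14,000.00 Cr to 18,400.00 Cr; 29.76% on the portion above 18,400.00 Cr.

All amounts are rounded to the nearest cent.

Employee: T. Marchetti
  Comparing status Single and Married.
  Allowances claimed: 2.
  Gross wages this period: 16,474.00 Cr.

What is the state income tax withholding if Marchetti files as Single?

State Income Tax (Single): taxable = 16,474.00 Cr − 2×360.00 Cr = 15,754.00 Cr
  1,192.00 Cr + 12.13% × (15,754.00 Cr − 14,800.00 Cr) = 1,192.00 Cr + 12.13% × 954.00 Cr = 1,307.72 Cr

1,307.72 Cr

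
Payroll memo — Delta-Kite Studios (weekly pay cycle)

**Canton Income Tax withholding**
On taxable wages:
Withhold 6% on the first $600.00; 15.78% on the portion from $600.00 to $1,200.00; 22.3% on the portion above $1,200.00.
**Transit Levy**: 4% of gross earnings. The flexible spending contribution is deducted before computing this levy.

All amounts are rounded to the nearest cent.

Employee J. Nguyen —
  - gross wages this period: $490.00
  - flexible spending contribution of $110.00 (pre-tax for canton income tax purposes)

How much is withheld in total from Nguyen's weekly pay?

$38.00

Canton Income Tax: taxable = $490.00 − $110.00 = $380.00
  6% × $380.00 = $22.80
Transit Levy: 4% × $380.00 = $15.20
Total: $22.80 + $15.20 = $38.00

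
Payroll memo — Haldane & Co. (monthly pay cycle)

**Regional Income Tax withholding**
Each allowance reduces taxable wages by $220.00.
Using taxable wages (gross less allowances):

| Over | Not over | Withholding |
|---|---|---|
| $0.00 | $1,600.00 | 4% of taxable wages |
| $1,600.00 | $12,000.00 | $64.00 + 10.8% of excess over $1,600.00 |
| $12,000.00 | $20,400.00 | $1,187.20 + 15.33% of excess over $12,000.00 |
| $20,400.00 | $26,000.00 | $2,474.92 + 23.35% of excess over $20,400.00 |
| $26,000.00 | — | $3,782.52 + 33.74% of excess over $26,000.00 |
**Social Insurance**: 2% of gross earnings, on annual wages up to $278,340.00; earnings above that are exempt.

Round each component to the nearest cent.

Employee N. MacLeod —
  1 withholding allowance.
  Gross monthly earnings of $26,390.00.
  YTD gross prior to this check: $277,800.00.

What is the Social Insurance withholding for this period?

Social Insurance: cap $278,340.00 − YTD $277,800.00 = $540.00 subject; 2% × $540.00 = $10.80

$10.80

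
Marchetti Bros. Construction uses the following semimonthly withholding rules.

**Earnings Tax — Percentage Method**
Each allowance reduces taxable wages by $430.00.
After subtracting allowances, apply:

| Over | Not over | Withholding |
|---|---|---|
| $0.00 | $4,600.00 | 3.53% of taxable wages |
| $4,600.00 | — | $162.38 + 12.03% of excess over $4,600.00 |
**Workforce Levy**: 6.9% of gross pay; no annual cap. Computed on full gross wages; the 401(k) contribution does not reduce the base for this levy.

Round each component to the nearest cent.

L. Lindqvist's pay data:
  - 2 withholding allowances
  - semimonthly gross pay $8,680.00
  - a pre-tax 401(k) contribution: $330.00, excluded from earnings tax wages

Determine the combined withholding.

$1,108.97

Earnings Tax: taxable = $8,680.00 − $330.00 − 2×$430.00 = $7,490.00
  $162.38 + 12.03% × ($7,490.00 − $4,600.00) = $162.38 + 12.03% × $2,890.00 = $510.05
Workforce Levy: 6.9% × $8,680.00 = $598.92
Total: $510.05 + $598.92 = $1,108.97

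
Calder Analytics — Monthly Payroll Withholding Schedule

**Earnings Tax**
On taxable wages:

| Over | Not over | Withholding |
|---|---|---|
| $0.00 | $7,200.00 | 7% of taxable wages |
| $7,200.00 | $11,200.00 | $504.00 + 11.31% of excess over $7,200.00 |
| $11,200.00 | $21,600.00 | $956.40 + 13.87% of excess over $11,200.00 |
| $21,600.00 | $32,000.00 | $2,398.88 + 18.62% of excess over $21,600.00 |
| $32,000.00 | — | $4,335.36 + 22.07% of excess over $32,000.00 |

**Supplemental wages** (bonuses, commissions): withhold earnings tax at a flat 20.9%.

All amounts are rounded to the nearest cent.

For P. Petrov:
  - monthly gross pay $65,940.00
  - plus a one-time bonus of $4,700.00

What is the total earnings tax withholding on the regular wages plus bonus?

$12,808.22

Earnings Tax: taxable = $65,940.00
  $4,335.36 + 22.07% × ($65,940.00 − $32,000.00) = $4,335.36 + 22.07% × $33,940.00 = $11,825.92
Supplemental (20.9% flat on bonus): 20.9% × $4,700.00 = $982.30
Total earnings tax: $11,825.92 + $982.30 = $12,808.22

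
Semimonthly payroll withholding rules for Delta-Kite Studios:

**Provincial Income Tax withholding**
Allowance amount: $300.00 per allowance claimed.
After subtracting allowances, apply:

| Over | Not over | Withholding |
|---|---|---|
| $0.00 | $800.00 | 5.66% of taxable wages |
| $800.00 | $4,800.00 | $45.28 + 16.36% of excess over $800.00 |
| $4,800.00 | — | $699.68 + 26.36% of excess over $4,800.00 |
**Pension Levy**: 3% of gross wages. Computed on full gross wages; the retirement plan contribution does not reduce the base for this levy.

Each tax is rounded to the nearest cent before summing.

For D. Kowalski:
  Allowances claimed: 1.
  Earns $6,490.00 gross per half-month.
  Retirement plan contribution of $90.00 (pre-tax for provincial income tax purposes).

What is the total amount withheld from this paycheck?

$1,237.06

Provincial Income Tax: taxable = $6,490.00 − $90.00 − 1×$300.00 = $6,100.00
  $699.68 + 26.36% × ($6,100.00 − $4,800.00) = $699.68 + 26.36% × $1,300.00 = $1,042.36
Pension Levy: 3% × $6,490.00 = $194.70
Total: $1,042.36 + $194.70 = $1,237.06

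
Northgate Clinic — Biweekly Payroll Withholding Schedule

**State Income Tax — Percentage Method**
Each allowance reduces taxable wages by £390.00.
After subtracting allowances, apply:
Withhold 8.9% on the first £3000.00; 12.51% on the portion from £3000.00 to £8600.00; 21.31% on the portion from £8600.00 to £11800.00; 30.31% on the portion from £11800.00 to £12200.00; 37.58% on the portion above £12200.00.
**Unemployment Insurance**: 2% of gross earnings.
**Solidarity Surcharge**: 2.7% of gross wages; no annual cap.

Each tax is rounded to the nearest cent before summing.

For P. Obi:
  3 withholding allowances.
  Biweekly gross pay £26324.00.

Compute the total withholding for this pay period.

£7876.06

State Income Tax: taxable = £26324.00 − 3×£390.00 = £25154.00
  £1770.72 + 37.58% × (£25154.00 − £12200.00) = £1770.72 + 37.58% × £12954.00 = £6638.83
Unemployment Insurance: 2% × £26324.00 = £526.48
Solidarity Surcharge: 2.7% × £26324.00 = £710.75
Total: £6638.83 + £526.48 + £710.75 = £7876.06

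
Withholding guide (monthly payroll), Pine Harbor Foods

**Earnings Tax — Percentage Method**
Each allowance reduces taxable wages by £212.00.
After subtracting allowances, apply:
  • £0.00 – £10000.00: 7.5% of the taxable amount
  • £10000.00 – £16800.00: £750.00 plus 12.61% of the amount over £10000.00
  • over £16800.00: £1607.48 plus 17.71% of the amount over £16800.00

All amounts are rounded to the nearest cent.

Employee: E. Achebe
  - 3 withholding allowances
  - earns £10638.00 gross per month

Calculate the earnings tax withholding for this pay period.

Earnings Tax: taxable = £10638.00 − 3×£212.00 = £10002.00
  £750.00 + 12.61% × (£10002.00 − £10000.00) = £750.00 + 12.61% × £2.00 = £750.25

£750.25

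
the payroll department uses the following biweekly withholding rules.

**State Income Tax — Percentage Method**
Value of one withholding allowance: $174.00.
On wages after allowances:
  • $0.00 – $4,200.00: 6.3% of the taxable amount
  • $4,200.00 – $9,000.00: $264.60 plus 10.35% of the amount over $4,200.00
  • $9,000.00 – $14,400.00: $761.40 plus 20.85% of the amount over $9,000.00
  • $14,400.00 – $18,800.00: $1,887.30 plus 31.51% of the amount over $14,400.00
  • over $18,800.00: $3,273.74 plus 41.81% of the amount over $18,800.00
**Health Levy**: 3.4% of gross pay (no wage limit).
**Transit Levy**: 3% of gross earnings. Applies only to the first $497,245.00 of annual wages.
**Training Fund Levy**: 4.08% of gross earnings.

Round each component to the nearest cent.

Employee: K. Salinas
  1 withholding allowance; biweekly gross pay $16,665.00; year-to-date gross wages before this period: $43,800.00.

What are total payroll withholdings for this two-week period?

State Income Tax: taxable = $16,665.00 − 1×$174.00 = $16,491.00
  $1,887.30 + 31.51% × ($16,491.00 − $14,400.00) = $1,887.30 + 31.51% × $2,091.00 = $2,546.17
Health Levy: 3.4% × $16,665.00 = $566.61
Transit Levy: 3% × $16,665.00 = $499.95
Training Fund Levy: 4.08% × $16,665.00 = $679.93
Total: $2,546.17 + $566.61 + $499.95 + $679.93 = $4,292.66

$4,292.66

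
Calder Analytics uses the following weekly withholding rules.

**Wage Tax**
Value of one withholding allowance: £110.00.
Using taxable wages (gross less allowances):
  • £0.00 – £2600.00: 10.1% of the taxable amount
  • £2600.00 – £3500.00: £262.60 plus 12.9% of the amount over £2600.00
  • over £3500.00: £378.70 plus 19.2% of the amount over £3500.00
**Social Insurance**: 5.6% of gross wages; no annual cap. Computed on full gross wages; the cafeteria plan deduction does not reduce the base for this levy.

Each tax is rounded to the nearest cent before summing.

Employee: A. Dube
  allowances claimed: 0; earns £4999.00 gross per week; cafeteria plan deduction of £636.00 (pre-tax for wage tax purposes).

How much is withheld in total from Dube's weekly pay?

£824.34

Wage Tax: taxable = £4999.00 − £636.00 = £4363.00
  £378.70 + 19.2% × (£4363.00 − £3500.00) = £378.70 + 19.2% × £863.00 = £544.40
Social Insurance: 5.6% × £4999.00 = £279.94
Total: £544.40 + £279.94 = £824.34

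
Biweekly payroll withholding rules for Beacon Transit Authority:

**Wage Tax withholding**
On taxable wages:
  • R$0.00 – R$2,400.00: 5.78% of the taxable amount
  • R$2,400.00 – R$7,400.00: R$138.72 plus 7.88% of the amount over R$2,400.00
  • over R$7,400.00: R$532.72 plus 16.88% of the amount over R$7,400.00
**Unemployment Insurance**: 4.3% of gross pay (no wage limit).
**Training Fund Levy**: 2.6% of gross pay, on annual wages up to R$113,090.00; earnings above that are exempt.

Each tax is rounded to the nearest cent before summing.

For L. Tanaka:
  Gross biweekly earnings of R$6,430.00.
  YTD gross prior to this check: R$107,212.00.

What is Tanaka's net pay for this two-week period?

Wage Tax: taxable = R$6,430.00
  R$138.72 + 7.88% × (R$6,430.00 − R$2,400.00) = R$138.72 + 7.88% × R$4,030.00 = R$456.28
Unemployment Insurance: 4.3% × R$6,430.00 = R$276.49
Training Fund Levy: cap R$113,090.00 − YTD R$107,212.00 = R$5,878.00 subject; 2.6% × R$5,878.00 = R$152.83
Total withheld: R$456.28 + R$276.49 + R$152.83 = R$885.60
Net pay: R$6,430.00 − R$885.60 = R$5,544.40

R$5,544.40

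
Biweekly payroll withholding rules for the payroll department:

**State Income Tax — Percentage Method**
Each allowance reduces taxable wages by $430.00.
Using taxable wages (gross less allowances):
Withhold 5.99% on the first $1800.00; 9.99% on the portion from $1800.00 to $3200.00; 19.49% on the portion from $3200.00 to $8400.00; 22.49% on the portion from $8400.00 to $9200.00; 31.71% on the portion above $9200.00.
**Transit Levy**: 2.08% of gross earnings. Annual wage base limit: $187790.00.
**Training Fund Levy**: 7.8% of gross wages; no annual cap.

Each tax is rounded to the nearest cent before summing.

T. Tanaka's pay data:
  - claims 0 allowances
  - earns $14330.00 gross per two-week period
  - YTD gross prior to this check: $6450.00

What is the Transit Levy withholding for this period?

Transit Levy: 2.08% × $14330.00 = $298.06

$298.06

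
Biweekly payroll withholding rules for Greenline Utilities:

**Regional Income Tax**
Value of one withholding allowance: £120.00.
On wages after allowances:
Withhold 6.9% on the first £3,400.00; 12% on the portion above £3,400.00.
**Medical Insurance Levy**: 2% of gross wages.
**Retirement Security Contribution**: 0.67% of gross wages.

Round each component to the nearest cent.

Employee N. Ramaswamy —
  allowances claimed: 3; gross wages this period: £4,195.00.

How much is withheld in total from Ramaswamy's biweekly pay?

Regional Income Tax: taxable = £4,195.00 − 3×£120.00 = £3,835.00
  £234.60 + 12% × (£3,835.00 − £3,400.00) = £234.60 + 12% × £435.00 = £286.80
Medical Insurance Levy: 2% × £4,195.00 = £83.90
Retirement Security Contribution: 0.67% × £4,195.00 = £28.11
Total: £286.80 + £83.90 + £28.11 = £398.81

£398.81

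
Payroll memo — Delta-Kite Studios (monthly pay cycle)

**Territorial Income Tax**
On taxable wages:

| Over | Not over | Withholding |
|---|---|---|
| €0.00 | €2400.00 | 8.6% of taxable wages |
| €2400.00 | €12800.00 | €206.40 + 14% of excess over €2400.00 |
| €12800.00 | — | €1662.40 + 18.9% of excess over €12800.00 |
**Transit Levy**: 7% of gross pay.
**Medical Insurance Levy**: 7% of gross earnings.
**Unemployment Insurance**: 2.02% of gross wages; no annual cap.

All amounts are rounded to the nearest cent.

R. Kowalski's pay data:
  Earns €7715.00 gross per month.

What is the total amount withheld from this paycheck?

Territorial Income Tax: taxable = €7715.00
  €206.40 + 14% × (€7715.00 − €2400.00) = €206.40 + 14% × €5315.00 = €950.50
Transit Levy: 7% × €7715.00 = €540.05
Medical Insurance Levy: 7% × €7715.00 = €540.05
Unemployment Insurance: 2.02% × €7715.00 = €155.84
Total: €950.50 + €540.05 + €540.05 + €155.84 = €2186.44

€2186.44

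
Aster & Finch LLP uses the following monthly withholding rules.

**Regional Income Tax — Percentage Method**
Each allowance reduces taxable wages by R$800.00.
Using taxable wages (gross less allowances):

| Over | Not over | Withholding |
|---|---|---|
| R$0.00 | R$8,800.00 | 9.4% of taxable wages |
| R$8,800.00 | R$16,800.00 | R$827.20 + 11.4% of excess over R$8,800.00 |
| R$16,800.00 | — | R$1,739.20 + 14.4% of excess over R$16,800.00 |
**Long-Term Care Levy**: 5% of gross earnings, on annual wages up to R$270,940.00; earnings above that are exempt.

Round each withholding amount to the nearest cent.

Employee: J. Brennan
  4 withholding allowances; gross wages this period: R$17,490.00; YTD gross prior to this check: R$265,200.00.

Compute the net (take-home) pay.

Regional Income Tax: taxable = R$17,490.00 − 4×R$800.00 = R$14,290.00
  R$827.20 + 11.4% × (R$14,290.00 − R$8,800.00) = R$827.20 + 11.4% × R$5,490.00 = R$1,453.06
Long-Term Care Levy: cap R$270,940.00 − YTD R$265,200.00 = R$5,740.00 subject; 5% × R$5,740.00 = R$287.00
Total withheld: R$1,453.06 + R$287.00 = R$1,740.06
Net pay: R$17,490.00 − R$1,740.06 = R$15,749.94

R$15,749.94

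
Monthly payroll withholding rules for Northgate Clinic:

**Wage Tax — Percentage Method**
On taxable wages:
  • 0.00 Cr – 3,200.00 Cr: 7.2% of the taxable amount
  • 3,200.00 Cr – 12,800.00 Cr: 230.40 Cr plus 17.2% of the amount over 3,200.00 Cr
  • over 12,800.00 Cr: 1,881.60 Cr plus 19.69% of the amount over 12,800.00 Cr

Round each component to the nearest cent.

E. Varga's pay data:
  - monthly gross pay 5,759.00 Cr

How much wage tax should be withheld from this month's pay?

670.55 Cr

Wage Tax: taxable = 5,759.00 Cr
  230.40 Cr + 17.2% × (5,759.00 Cr − 3,200.00 Cr) = 230.40 Cr + 17.2% × 2,559.00 Cr = 670.55 Cr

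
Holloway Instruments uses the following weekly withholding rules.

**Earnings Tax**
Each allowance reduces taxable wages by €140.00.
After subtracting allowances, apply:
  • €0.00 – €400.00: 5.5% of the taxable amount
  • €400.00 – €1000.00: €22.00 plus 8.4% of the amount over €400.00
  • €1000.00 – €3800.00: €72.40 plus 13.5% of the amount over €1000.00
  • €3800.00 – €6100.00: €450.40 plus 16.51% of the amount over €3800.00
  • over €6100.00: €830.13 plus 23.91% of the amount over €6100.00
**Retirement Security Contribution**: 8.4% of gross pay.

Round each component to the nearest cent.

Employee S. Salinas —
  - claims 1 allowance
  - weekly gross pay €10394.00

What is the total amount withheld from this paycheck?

€2696.45

Earnings Tax: taxable = €10394.00 − 1×€140.00 = €10254.00
  €830.13 + 23.91% × (€10254.00 − €6100.00) = €830.13 + 23.91% × €4154.00 = €1823.35
Retirement Security Contribution: 8.4% × €10394.00 = €873.10
Total: €1823.35 + €873.10 = €2696.45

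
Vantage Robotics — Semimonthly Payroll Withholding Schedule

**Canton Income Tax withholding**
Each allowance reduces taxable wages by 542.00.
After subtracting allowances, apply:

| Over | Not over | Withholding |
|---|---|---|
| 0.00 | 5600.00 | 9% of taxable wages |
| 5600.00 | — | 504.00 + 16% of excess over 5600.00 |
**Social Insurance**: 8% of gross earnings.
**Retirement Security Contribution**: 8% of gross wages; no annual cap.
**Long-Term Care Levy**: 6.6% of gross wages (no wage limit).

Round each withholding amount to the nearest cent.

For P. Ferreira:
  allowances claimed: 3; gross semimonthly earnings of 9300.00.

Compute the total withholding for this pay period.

2937.64

Canton Income Tax: taxable = 9300.00 − 3×542.00 = 7674.00
  504.00 + 16% × (7674.00 − 5600.00) = 504.00 + 16% × 2074.00 = 835.84
Social Insurance: 8% × 9300.00 = 744.00
Retirement Security Contribution: 8% × 9300.00 = 744.00
Long-Term Care Levy: 6.6% × 9300.00 = 613.80
Total: 835.84 + 744.00 + 744.00 + 613.80 = 2937.64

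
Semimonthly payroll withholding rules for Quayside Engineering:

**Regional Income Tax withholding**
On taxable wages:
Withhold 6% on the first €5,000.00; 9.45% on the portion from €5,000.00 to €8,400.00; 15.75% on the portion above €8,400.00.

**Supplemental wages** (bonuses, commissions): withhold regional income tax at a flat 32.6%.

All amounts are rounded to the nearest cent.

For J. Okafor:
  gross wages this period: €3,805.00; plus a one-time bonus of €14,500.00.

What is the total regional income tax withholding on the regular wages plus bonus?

Regional Income Tax: taxable = €3,805.00
  6% × €3,805.00 = €228.30
Supplemental (32.6% flat on bonus): 32.6% × €14,500.00 = €4,727.00
Total regional income tax: €228.30 + €4,727.00 = €4,955.30

€4,955.30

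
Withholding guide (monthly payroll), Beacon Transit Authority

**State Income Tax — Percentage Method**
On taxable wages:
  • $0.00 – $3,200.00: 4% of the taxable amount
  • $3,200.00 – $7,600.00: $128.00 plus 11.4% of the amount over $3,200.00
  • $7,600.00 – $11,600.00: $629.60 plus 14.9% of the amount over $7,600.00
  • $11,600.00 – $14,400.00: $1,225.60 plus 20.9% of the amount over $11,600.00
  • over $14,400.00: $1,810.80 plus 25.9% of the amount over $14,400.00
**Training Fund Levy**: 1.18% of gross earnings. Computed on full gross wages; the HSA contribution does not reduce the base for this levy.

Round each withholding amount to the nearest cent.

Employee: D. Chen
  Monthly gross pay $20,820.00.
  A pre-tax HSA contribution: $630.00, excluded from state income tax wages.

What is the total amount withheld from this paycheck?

State Income Tax: taxable = $20,820.00 − $630.00 = $20,190.00
  $1,810.80 + 25.9% × ($20,190.00 − $14,400.00) = $1,810.80 + 25.9% × $5,790.00 = $3,310.41
Training Fund Levy: 1.18% × $20,820.00 = $245.68
Total: $3,310.41 + $245.68 = $3,556.09

$3,556.09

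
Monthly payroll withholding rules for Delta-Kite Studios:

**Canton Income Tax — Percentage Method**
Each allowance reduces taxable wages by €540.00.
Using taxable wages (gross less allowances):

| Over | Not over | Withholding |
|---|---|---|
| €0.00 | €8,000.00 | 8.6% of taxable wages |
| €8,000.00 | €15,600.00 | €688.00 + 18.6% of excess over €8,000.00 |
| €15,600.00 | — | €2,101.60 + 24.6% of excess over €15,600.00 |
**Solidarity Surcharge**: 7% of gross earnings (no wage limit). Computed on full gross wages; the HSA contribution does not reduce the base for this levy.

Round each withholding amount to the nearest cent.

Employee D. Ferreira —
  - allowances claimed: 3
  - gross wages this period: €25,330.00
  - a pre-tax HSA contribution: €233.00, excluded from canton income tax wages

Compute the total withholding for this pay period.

Canton Income Tax: taxable = €25,330.00 − €233.00 − 3×€540.00 = €23,477.00
  €2,101.60 + 24.6% × (€23,477.00 − €15,600.00) = €2,101.60 + 24.6% × €7,877.00 = €4,039.34
Solidarity Surcharge: 7% × €25,330.00 = €1,773.10
Total: €4,039.34 + €1,773.10 = €5,812.44

€5,812.44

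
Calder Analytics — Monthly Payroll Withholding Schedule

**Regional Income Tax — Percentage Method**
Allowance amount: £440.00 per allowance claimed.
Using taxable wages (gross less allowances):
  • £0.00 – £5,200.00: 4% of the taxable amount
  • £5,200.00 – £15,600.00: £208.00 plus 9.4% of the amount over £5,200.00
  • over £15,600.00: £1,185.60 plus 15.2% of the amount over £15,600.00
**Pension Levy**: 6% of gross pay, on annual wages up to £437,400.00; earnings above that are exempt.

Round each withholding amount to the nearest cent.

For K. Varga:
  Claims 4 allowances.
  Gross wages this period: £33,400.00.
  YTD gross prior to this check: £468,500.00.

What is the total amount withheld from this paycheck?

Regional Income Tax: taxable = £33,400.00 − 4×£440.00 = £31,640.00
  £1,185.60 + 15.2% × (£31,640.00 − £15,600.00) = £1,185.60 + 15.2% × £16,040.00 = £3,623.68
Pension Levy: YTD £468,500.00 ≥ cap £437,400.00 → £0.00
Total: £3,623.68 + £0.00 = £3,623.68

£3,623.68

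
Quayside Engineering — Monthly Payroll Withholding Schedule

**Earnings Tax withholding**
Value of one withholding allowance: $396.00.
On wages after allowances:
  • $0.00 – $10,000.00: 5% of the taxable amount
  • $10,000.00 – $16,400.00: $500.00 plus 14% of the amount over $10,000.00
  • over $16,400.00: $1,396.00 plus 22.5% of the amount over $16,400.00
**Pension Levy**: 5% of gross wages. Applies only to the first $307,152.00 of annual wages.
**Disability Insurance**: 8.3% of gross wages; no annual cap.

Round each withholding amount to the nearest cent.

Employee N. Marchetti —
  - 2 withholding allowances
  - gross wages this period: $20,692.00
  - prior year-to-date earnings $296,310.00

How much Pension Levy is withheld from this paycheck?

Pension Levy: cap $307,152.00 − YTD $296,310.00 = $10,842.00 subject; 5% × $10,842.00 = $542.10

$542.10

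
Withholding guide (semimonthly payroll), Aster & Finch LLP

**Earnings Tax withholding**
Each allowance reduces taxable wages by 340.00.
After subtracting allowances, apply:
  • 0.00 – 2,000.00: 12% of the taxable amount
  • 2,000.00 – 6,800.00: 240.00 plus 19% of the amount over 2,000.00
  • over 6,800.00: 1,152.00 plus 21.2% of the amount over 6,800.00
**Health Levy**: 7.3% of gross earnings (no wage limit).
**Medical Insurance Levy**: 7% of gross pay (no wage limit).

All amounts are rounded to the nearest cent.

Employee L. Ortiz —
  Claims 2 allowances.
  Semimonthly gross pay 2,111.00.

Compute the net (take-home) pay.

1,637.41

Earnings Tax: taxable = 2,111.00 − 2×340.00 = 1,431.00
  12% × 1,431.00 = 171.72
Health Levy: 7.3% × 2,111.00 = 154.10
Medical Insurance Levy: 7% × 2,111.00 = 147.77
Total withheld: 171.72 + 154.10 + 147.77 = 473.59
Net pay: 2,111.00 − 473.59 = 1,637.41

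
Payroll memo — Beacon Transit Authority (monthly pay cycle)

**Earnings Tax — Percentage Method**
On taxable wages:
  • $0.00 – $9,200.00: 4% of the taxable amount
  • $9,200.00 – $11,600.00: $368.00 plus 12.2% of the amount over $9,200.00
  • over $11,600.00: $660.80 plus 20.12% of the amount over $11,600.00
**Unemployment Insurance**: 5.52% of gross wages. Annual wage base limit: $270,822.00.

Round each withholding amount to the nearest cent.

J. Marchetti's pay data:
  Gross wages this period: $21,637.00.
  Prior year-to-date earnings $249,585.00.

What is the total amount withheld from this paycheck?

Earnings Tax: taxable = $21,637.00
  $660.80 + 20.12% × ($21,637.00 − $11,600.00) = $660.80 + 20.12% × $10,037.00 = $2,680.24
Unemployment Insurance: cap $270,822.00 − YTD $249,585.00 = $21,237.00 subject; 5.52% × $21,237.00 = $1,172.28
Total: $2,680.24 + $1,172.28 = $3,852.52

$3,852.52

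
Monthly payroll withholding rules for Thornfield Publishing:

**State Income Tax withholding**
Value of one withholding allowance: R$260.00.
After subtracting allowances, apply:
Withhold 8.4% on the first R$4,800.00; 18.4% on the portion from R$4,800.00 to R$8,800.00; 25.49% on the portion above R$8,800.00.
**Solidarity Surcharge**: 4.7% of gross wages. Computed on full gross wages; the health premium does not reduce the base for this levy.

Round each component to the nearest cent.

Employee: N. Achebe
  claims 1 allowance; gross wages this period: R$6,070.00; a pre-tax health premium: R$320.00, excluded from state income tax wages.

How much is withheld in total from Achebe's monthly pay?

R$815.45

State Income Tax: taxable = R$6,070.00 − R$320.00 − 1×R$260.00 = R$5,490.00
  R$403.20 + 18.4% × (R$5,490.00 − R$4,800.00) = R$403.20 + 18.4% × R$690.00 = R$530.16
Solidarity Surcharge: 4.7% × R$6,070.00 = R$285.29
Total: R$530.16 + R$285.29 = R$815.45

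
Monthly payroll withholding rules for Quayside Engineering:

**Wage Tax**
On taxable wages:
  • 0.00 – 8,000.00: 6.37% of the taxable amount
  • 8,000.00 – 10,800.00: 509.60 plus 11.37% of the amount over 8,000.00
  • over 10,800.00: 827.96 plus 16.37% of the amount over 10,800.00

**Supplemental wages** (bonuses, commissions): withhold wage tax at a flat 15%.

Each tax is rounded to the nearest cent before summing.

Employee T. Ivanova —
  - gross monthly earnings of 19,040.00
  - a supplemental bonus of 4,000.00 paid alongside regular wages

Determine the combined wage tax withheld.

2,776.85

Wage Tax: taxable = 19,040.00
  827.96 + 16.37% × (19,040.00 − 10,800.00) = 827.96 + 16.37% × 8,240.00 = 2,176.85
Supplemental (15% flat on bonus): 15% × 4,000.00 = 600.00
Total wage tax: 2,176.85 + 600.00 = 2,776.85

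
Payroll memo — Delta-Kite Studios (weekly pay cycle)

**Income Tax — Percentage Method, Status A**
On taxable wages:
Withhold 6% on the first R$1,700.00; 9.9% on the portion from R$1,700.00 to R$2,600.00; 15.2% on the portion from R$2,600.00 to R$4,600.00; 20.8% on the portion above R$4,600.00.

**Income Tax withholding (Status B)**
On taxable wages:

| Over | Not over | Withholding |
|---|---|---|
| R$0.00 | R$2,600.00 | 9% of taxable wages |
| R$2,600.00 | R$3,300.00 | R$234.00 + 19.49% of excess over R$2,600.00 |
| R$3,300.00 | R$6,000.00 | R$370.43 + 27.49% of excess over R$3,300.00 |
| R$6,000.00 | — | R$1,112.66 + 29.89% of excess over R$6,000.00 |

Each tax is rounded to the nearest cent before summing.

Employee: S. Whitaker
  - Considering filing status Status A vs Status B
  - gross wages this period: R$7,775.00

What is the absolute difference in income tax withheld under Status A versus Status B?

R$487.71

Income Tax (Status A): taxable = R$7,775.00
  R$495.10 + 20.8% × (R$7,775.00 − R$4,600.00) = R$495.10 + 20.8% × R$3,175.00 = R$1,155.50
Income Tax (Status B): taxable = R$7,775.00
  R$1,112.66 + 29.89% × (R$7,775.00 − R$6,000.00) = R$1,112.66 + 29.89% × R$1,775.00 = R$1,643.21
Difference: |R$1,155.50 − R$1,643.21| = R$487.71 (higher under Status B)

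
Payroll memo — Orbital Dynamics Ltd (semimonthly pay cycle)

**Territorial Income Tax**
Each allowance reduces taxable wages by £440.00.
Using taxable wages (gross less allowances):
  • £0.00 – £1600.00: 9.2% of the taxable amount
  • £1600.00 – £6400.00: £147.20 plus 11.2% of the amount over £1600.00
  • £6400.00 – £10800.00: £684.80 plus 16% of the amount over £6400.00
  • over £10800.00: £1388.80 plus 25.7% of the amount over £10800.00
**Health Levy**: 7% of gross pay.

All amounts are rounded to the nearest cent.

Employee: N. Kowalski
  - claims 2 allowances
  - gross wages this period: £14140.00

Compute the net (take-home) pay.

Territorial Income Tax: taxable = £14140.00 − 2×£440.00 = £13260.00
  £1388.80 + 25.7% × (£13260.00 − £10800.00) = £1388.80 + 25.7% × £2460.00 = £2021.02
Health Levy: 7% × £14140.00 = £989.80
Total withheld: £2021.02 + £989.80 = £3010.82
Net pay: £14140.00 − £3010.82 = £11129.18

£11129.18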